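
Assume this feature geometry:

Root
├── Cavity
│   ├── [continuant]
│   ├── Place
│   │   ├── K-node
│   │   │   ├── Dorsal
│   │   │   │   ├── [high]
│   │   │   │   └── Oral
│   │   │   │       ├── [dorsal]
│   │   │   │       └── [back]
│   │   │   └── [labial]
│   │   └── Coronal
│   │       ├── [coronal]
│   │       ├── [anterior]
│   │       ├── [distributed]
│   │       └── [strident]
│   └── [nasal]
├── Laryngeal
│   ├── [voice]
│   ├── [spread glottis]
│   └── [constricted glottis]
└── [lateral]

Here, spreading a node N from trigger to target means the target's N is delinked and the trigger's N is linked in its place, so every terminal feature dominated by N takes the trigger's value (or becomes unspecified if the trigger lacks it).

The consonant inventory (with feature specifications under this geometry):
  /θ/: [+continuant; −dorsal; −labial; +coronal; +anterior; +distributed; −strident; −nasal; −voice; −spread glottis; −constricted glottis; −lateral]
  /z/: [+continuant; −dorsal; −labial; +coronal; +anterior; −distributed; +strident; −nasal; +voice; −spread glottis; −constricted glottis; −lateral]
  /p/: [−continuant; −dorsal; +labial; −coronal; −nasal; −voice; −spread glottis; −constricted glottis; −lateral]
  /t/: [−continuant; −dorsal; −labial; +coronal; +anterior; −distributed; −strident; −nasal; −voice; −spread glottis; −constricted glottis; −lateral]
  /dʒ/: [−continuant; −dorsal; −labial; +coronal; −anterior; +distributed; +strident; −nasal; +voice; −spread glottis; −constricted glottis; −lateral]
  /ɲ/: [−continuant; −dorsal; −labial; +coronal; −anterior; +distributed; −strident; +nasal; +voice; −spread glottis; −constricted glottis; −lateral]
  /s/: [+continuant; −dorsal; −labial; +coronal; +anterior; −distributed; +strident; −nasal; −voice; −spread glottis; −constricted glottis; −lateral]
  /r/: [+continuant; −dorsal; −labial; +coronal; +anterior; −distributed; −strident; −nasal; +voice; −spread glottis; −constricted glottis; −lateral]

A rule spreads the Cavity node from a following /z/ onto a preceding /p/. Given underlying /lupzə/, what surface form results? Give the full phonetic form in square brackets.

Terminals under Cavity in this geometry: [continuant], [high], [dorsal], [back], [labial], [coronal], [anterior], [distributed], [strident], [nasal].
After delinking /p/'s Cavity and linking /z/'s, the affected terminals become [+continuant], [−dorsal], [−labial], [+coronal], [+anterior], [−distributed], [+strident], [−nasal]; [voice], [spread glottis], [constricted glottis], … (outside Cavity) are retained from /p/.
This feature bundle is that of [s], so /lupzə/ surfaces as [luszə].

[luszə]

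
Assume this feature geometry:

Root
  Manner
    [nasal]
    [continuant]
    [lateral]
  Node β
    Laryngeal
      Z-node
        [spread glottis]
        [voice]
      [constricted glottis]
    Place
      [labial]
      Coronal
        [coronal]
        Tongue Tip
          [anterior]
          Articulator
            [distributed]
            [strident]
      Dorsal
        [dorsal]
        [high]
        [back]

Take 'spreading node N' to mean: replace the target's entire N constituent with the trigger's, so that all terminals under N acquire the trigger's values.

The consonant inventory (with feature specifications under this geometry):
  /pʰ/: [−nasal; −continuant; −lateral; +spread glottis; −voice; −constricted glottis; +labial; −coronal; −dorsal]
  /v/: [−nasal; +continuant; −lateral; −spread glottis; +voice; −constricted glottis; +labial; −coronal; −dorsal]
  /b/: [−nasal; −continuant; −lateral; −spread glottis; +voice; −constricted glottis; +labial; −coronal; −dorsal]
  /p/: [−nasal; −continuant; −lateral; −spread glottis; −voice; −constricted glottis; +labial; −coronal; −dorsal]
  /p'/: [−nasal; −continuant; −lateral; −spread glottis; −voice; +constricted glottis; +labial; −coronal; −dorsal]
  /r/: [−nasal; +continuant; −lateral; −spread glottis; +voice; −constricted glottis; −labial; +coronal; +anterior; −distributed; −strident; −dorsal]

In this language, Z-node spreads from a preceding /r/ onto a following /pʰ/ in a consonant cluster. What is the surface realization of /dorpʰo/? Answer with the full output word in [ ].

Terminals under Z-node in this geometry: [spread glottis], [voice].
After delinking /pʰ/'s Z-node and linking /r/'s, the affected terminals become [−spread glottis], [+voice]; [nasal], [continuant], [lateral], … (outside Z-node) are retained from /pʰ/.
The resulting bundle matches /b/ in the inventory; substituting it for /pʰ/ gives [dorbo].

[dorbo]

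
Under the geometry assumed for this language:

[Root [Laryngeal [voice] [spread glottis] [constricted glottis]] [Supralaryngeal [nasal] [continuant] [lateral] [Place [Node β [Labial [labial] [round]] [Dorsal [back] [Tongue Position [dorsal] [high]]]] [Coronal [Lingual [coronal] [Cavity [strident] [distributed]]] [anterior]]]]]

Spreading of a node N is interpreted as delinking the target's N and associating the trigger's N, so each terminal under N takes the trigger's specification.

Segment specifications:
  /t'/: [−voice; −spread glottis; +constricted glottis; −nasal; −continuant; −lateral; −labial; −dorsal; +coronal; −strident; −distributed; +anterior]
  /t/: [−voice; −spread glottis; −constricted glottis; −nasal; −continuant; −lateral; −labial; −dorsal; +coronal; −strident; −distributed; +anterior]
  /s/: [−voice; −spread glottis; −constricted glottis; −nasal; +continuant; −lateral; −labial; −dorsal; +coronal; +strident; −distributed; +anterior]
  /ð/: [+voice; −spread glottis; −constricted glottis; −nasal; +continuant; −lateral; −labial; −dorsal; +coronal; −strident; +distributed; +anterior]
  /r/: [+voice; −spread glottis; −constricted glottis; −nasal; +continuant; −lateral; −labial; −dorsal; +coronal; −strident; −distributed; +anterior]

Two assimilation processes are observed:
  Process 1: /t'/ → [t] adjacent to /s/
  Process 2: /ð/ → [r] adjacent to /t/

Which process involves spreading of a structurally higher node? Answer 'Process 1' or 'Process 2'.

In Process 1, [constricted glottis] changes, so the minimal spreading node is [constricted glottis] at depth 2.
In Process 2, [distributed] changes, so the minimal spreading node is [distributed] at depth 6.
Depth 2 < depth 6; Process 1 involves the structurally higher constituent [constricted glottis].

Process 1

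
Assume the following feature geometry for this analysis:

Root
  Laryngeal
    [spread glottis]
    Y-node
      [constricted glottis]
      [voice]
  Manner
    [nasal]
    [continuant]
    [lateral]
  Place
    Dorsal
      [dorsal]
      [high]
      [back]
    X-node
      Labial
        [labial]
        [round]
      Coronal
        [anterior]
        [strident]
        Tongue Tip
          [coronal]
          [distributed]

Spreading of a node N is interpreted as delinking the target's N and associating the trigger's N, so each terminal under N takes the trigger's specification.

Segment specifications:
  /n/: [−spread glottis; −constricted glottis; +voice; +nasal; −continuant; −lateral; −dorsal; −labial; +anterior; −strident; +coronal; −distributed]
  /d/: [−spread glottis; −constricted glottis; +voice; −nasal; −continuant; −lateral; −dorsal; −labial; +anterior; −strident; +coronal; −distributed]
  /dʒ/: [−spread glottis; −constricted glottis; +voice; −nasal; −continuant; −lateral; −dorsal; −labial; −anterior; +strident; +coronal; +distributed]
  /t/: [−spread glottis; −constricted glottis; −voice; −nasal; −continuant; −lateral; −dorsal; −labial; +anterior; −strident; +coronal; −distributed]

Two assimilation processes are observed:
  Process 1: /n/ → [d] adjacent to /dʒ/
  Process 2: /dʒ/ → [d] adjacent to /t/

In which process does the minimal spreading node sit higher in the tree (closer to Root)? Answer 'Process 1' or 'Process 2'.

Process 1

Process 1 alters [nasal]; the lowest dominating node is [nasal] (depth 2 from Root).
Process 2: the features that change are [anterior], [distributed], [strident]; the minimal node is Coronal (depth 3).
[nasal] (depth 2) sits above Coronal (depth 3), making Process 1 the one with the higher spreading node.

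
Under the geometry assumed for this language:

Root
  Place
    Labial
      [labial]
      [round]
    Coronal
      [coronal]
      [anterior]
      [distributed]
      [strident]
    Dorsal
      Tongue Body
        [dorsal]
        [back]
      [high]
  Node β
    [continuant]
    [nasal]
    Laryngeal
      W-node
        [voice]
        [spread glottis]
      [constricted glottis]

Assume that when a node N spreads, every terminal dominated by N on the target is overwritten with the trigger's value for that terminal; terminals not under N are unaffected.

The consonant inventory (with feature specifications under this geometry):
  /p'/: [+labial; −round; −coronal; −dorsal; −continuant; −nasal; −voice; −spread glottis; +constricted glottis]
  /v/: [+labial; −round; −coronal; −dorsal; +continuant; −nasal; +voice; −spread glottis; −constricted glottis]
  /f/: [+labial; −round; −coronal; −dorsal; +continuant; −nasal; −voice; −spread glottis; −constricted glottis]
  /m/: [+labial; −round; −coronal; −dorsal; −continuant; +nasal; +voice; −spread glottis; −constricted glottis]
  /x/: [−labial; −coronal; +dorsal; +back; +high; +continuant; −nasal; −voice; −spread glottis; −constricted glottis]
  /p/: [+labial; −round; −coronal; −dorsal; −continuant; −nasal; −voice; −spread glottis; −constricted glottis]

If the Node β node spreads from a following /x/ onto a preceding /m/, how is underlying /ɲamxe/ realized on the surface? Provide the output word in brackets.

[ɲafxe]

Terminals under Node β in this geometry: [continuant], [nasal], [voice], [spread glottis], [constricted glottis].
After delinking /m/'s Node β and linking /x/'s, the affected terminals become [+continuant], [−nasal], [−voice], [−spread glottis], [−constricted glottis]; [labial], [round], [coronal], … (outside Node β) are retained from /m/.
The resulting bundle matches /f/ in the inventory; substituting it for /m/ gives [ɲafxe].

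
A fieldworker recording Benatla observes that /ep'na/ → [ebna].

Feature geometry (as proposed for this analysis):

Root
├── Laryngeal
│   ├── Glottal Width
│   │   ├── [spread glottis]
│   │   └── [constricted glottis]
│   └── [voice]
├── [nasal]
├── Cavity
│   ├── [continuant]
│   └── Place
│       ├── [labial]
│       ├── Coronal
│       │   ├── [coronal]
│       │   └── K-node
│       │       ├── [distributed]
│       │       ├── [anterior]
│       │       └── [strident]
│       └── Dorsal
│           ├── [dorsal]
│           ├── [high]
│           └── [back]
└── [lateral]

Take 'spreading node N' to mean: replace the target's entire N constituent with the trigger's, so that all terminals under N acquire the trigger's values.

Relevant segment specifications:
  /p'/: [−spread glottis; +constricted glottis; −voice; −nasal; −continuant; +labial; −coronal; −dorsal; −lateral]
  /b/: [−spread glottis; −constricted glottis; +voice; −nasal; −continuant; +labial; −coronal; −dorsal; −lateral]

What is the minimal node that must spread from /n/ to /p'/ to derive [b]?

Laryngeal

Feature comparison: [voice], [constricted glottis] differ between /p'/ and [b]; the remaining terminals match.
These terminals are all dominated by Laryngeal, and no proper subconstituent of Laryngeal covers them all; Laryngeal is their lowest common ancestor.
If Laryngeal spreads, every terminal under it takes /n/'s value, producing [b] as observed.
Had Root spread, [coronal], [labial] would have taken /n/'s values; they stay as in /p'/, confirming the spreading constituent is exactly Laryngeal.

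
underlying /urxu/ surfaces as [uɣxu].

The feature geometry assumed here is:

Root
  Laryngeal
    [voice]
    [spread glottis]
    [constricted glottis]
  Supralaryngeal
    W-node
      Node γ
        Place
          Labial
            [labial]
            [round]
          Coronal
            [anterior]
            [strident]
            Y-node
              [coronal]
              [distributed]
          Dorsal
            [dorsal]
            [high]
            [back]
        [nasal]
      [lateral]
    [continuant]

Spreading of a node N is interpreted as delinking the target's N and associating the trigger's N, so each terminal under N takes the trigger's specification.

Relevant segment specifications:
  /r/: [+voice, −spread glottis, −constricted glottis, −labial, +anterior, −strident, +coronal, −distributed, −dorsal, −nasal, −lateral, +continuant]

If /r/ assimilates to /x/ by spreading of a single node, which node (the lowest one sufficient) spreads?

Place

/r/ and [ɣ] differ in [coronal], [anterior], [distributed], [strident], [dorsal], [high], [back]; every other specified feature is identical.
These terminals are all dominated by Place, and no proper subconstituent of Place covers them all; Place is their lowest common ancestor.
Spreading Place from /x/ overwrites each of those terminals with /x/'s values, yielding exactly [ɣ].
[voice], a feature on which the two segments disagree outside Place, is unchanged — nothing dominating it spread, and Place is the minimal sufficient constituent.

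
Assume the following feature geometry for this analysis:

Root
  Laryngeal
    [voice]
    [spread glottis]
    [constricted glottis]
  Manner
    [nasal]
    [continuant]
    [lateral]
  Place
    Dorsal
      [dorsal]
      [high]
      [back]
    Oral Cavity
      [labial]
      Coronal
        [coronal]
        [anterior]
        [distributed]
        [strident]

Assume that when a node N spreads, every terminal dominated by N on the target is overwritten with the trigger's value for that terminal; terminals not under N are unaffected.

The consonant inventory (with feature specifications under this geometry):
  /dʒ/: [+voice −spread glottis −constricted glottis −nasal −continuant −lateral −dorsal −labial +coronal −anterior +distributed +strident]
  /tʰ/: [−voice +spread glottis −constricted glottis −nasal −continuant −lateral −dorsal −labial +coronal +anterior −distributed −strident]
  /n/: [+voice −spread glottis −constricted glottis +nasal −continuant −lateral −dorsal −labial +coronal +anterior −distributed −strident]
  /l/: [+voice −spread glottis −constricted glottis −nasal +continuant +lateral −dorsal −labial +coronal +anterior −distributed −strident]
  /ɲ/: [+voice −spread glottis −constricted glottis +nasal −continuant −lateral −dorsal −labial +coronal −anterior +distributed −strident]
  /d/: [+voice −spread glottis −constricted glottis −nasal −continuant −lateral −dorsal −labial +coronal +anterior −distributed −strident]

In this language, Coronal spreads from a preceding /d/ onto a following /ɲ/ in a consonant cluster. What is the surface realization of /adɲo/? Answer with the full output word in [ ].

[adno]

The Coronal node dominates the terminals [coronal], [anterior], [distributed], [strident].
The target acquires /d/'s values for everything under Coronal — [+coronal], [+anterior], [−distributed], [−strident] — while keeping its own [voice], [spread glottis], [constricted glottis], ….
This feature bundle is that of [n], so /adɲo/ surfaces as [adno].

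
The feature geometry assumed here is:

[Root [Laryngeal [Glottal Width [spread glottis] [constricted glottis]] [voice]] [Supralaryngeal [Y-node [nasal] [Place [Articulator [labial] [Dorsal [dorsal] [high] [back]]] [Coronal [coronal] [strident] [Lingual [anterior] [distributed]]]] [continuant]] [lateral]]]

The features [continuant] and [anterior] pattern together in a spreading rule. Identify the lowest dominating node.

[continuant] is immediately dominated by Y-node.
[anterior] is immediately dominated by Lingual.
Y-node is the lowest common ancestor — every listed feature sits under it, and no single subconstituent of Y-node covers them all.

Y-node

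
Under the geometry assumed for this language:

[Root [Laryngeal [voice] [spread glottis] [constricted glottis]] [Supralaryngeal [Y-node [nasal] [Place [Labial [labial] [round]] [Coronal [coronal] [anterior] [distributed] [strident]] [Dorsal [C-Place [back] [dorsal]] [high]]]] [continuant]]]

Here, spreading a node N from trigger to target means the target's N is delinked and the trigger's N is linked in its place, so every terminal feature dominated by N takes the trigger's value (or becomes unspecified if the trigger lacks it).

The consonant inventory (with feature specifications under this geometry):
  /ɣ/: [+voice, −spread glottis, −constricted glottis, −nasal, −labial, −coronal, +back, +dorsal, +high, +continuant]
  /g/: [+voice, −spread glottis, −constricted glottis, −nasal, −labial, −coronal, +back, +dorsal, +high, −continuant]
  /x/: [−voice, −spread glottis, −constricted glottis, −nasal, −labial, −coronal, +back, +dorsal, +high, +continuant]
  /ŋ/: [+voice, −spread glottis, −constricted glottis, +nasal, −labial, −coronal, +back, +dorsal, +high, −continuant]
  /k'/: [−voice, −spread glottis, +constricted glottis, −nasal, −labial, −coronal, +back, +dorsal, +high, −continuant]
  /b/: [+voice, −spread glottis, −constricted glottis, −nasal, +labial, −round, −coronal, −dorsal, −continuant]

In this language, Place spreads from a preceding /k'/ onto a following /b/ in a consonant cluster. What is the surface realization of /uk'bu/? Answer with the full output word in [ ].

[uk'gu]

Terminals under Place in this geometry: [labial], [round], [coronal], [anterior], [distributed], [strident], [back], [dorsal], [high].
Spreading Place from /k'/ onto /b/ replaces those values with /k'/'s: [−labial], [−coronal], [+back], [+dorsal], [+high]. Features outside Place ([voice], [spread glottis], [constricted glottis], …) stay as in /b/.
The resulting bundle matches /g/ in the inventory; substituting it for /b/ gives [uk'gu].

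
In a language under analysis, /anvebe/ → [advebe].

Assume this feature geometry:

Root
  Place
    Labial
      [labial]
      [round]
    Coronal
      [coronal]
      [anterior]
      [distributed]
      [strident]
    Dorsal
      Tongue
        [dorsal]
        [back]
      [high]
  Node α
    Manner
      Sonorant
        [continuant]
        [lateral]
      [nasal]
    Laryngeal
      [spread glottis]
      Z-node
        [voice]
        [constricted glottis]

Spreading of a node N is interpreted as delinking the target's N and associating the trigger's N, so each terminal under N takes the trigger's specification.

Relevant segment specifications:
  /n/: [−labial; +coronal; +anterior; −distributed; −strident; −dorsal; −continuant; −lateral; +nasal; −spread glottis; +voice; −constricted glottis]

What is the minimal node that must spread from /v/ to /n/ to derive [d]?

The alternation /n/ → [d] changes [nasal] and nothing else.
Since just one terminal is affected and it takes /v/'s value, spreading the terminal [nasal] alone is sufficient and minimal.
Since [continuant] is preserved even though /v/ disagrees there, no node above [nasal] spread.

[nasal]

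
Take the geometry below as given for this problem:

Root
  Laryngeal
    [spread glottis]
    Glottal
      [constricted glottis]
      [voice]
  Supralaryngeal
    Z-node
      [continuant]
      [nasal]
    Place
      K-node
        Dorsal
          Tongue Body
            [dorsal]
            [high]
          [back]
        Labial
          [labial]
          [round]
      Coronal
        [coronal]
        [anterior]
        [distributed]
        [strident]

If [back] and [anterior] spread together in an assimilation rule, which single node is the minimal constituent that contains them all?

[back] is immediately dominated by Dorsal.
[anterior] is immediately dominated by Coronal.
The listed terminals split across distinct daughters of Place, so Place itself is the smallest node containing them all.

Place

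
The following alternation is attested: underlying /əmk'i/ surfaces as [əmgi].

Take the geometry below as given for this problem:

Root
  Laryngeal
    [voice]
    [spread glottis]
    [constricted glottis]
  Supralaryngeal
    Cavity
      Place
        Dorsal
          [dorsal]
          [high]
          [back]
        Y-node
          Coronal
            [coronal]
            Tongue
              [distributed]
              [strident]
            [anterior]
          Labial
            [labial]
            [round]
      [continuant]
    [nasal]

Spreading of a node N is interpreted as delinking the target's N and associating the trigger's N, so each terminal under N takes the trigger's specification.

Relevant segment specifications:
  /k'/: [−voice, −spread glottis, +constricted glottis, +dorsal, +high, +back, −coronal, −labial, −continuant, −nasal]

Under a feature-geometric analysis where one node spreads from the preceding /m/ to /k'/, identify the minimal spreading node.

Feature comparison: [voice], [constricted glottis] differ between /k'/ and [g]; the remaining terminals match.
These terminals are all dominated by Laryngeal, and no proper subconstituent of Laryngeal covers them all; Laryngeal is their lowest common ancestor.
If Laryngeal spreads, every terminal under it takes /m/'s value, producing [g] as observed.
Had Root spread, [nasal], [labial] would have taken /m/'s values; they stay as in /k'/, confirming the spreading constituent is exactly Laryngeal.

Laryngeal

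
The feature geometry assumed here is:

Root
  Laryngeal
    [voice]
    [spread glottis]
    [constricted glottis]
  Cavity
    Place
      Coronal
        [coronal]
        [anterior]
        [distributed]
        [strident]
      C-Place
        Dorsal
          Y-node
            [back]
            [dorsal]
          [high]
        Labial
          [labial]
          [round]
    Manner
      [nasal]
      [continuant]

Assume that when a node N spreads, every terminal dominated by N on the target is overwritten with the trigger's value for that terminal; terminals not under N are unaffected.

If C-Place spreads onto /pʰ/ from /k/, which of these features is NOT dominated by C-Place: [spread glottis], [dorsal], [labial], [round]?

[spread glottis]

Under this geometry, C-Place contains [back], [dorsal], [high], [labial], [round].
Of the listed options, [round], [dorsal], [labial] are among these and would be overwritten by spreading C-Place.
[spread glottis] is not within the C-Place subtree (it hangs from Laryngeal), so /pʰ/'s [spread glottis] value survives.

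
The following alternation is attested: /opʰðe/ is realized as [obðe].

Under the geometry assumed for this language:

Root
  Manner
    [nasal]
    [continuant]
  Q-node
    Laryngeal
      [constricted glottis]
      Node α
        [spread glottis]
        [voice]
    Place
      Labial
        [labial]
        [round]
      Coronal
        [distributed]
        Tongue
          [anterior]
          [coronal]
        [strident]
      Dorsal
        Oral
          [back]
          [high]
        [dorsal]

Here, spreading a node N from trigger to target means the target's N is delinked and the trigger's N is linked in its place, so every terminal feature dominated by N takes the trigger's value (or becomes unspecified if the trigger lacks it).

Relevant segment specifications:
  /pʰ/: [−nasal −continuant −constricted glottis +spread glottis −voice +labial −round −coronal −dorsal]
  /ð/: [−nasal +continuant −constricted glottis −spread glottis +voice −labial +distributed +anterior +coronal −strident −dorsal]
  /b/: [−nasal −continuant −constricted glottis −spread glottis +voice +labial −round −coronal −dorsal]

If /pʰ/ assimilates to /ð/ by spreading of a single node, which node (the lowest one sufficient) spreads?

Node α

The alternation /pʰ/ → [b] changes [voice], [spread glottis] and nothing else.
In this geometry the lowest node dominating all of them is Node α: every daughter of Node α dominates only a proper subset, so no lower node suffices.
If Node α spreads, every terminal under it takes /ð/'s value, producing [b] as observed.
[coronal], [continuant] stay as in /pʰ/ although /ð/ differs there, so no node dominating them spread; among the remaining candidates Node α is the lowest that derives the output.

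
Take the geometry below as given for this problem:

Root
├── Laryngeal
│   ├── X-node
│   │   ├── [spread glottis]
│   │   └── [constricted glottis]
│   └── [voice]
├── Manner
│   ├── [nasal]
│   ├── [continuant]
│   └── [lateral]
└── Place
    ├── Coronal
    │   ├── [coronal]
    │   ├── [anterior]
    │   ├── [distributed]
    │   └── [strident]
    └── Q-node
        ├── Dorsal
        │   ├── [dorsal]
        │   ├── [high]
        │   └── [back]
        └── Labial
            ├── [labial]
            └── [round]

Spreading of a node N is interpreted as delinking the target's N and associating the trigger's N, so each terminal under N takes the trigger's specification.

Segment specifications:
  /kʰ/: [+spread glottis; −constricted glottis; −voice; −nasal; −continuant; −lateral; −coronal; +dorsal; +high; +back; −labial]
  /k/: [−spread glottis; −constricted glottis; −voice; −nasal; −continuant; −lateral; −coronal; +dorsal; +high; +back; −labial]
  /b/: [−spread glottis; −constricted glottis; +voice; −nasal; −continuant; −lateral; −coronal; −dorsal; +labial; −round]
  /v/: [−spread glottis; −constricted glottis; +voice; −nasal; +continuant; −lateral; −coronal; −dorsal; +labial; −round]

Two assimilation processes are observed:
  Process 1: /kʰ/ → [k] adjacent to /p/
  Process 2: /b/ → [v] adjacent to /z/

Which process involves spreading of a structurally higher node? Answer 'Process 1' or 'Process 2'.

Process 2

Process 1 alters [spread glottis]; the lowest dominating node is [spread glottis] (depth 3 from Root).
In Process 2, [continuant] changes, so the minimal spreading node is [continuant] at depth 2.
[continuant] (depth 2) sits above [spread glottis] (depth 3), making Process 2 the one with the higher spreading node.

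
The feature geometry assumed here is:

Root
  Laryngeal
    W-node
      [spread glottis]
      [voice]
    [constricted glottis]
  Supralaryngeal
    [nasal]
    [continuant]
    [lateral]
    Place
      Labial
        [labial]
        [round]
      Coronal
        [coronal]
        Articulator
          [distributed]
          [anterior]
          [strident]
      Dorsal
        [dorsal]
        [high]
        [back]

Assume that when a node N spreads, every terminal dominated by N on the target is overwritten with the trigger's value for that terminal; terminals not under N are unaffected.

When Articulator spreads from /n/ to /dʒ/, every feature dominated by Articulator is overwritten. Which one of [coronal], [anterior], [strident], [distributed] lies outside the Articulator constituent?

[coronal]

The terminals dominated by Articulator are [distributed], [anterior], [strident].
Spreading Articulator replaces [strident], [distributed], [anterior] with the trigger's values, since each sits inside the Articulator constituent.
But [coronal] is a dependent of Coronal, outside Articulator; it is therefore untouched by the spreading.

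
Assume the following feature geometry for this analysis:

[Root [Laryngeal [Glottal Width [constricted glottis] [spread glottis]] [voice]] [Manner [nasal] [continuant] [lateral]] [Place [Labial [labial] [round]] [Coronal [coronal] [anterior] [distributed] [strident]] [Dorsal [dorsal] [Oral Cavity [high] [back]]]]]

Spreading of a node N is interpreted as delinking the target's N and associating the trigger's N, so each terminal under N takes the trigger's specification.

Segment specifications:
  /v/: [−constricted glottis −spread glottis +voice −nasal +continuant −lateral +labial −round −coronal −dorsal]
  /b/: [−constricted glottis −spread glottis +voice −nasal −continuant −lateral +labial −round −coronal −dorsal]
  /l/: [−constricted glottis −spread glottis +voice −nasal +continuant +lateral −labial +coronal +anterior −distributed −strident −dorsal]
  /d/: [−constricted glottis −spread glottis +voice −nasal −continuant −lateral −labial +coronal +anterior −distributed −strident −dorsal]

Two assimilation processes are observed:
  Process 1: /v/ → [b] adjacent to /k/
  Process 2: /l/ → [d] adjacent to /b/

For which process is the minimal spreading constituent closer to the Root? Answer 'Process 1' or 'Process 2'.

In Process 1, [continuant] changes, so the minimal spreading node is [continuant] at depth 2.
Process 2: the features that change are [continuant], [lateral]; the minimal node is Manner (depth 1).
Manner (depth 1) sits above [continuant] (depth 2), making Process 2 the one with the higher spreading node.

Process 2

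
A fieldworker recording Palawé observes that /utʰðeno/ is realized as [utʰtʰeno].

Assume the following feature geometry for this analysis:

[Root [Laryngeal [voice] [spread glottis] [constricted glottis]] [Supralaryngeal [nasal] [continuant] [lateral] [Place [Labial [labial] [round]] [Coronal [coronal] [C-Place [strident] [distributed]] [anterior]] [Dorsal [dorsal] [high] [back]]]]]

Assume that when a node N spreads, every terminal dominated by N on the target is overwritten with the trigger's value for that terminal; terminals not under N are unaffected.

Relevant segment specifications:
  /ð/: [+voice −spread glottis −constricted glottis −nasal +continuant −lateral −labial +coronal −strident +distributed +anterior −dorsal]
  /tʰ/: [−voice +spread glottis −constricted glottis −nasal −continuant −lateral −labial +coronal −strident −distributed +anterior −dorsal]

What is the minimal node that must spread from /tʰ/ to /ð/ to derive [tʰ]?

Feature comparison: [voice], [spread glottis], [continuant], [distributed] differ between /ð/ and [tʰ]; the remaining terminals match.
Tracing each changed feature up the tree, the paths first meet at Root; any lower node misses at least one of them.
Delinking /ð/'s Root and associating /tʰ/'s Root gives precisely the feature bundle of [tʰ].

Root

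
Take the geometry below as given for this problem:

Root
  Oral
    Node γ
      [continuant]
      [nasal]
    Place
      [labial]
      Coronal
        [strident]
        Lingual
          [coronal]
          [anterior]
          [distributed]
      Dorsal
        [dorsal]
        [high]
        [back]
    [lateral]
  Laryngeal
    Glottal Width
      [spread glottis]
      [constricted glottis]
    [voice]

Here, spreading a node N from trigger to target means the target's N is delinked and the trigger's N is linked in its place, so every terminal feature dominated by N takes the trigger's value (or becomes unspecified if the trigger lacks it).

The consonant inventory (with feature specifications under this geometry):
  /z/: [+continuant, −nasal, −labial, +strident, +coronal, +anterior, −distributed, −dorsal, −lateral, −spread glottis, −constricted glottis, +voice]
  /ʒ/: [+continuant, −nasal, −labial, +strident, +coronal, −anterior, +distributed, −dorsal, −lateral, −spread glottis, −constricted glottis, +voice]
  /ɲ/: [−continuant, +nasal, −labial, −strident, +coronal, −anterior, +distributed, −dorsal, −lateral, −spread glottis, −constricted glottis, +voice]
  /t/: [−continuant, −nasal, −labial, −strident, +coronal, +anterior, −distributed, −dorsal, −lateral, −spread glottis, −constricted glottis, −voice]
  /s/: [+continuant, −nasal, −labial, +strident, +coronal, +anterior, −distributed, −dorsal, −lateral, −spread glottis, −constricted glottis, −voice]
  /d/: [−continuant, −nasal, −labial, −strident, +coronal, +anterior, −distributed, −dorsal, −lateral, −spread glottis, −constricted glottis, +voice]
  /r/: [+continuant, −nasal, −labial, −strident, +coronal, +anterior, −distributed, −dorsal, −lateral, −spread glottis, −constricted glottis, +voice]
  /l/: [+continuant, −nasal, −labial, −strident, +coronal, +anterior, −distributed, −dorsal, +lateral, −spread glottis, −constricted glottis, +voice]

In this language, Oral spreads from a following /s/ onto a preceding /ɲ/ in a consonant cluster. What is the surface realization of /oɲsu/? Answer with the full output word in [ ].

[ozsu]

Oral immediately or transitively dominates [continuant], [nasal], [labial], [strident], [coronal], [anterior], [distributed], [dorsal], [high], [back], [lateral].
Spreading Oral from /s/ onto /ɲ/ replaces those values with /s/'s: [+continuant], [−nasal], [−labial], [+strident], [+coronal], [+anterior], [−distributed], [−dorsal], [−lateral]. Features outside Oral ([spread glottis], [constricted glottis], [voice]) stay as in /ɲ/.
This feature bundle is that of [z], so /oɲsu/ surfaces as [ozsu].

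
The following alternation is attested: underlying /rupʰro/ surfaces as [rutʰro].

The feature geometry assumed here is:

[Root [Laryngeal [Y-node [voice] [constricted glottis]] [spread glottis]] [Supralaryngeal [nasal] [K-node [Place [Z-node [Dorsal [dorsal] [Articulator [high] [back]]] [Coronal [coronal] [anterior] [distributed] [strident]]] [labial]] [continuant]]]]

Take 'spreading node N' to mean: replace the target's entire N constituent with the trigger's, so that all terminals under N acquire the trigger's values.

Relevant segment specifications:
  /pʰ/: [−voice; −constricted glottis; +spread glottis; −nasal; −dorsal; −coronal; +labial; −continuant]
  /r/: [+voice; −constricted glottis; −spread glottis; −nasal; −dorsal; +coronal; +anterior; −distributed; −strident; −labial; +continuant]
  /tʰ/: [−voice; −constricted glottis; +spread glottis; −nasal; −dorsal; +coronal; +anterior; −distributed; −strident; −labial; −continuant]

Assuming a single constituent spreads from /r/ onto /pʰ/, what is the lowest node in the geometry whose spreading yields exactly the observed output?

Place

Comparing /pʰ/ with its surface form [tʰ], the features that change are [labial], [coronal], [anterior], [distributed], [strident].
In this geometry the lowest node dominating all of them is Place: every daughter of Place dominates only a proper subset, so no lower node suffices.
Delinking /pʰ/'s Place and associating /r/'s Place gives precisely the feature bundle of [tʰ].
Had K-node or a higher node spread, [continuant] would have taken /r/'s value; it stays as in /pʰ/, confirming the spreading constituent is exactly Place.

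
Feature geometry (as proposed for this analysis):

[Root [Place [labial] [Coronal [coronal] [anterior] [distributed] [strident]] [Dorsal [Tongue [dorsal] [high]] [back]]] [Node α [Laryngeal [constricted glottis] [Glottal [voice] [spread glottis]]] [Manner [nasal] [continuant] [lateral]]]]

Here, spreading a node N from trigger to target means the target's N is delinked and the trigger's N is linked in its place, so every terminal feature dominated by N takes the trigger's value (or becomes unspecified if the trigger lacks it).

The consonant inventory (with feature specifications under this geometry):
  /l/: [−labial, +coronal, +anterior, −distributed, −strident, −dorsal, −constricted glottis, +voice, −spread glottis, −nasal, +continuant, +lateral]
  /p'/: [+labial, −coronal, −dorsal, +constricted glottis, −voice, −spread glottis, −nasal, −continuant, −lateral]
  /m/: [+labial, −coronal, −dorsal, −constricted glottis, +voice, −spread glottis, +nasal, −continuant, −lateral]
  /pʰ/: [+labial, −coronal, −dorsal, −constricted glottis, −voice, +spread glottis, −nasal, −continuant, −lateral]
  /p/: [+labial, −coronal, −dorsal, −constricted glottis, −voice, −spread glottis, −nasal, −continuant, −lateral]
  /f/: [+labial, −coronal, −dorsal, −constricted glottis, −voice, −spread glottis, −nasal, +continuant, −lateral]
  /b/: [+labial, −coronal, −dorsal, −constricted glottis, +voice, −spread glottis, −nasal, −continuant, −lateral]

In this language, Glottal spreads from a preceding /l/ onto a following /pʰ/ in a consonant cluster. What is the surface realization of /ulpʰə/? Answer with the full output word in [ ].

Glottal immediately or transitively dominates [voice], [spread glottis].
Spreading Glottal from /l/ onto /pʰ/ replaces those values with /l/'s: [+voice], [−spread glottis]. Features outside Glottal ([labial], [coronal], [dorsal], …) stay as in /pʰ/.
The resulting bundle matches /b/ in the inventory; substituting it for /pʰ/ gives [ulbə].

[ulbə]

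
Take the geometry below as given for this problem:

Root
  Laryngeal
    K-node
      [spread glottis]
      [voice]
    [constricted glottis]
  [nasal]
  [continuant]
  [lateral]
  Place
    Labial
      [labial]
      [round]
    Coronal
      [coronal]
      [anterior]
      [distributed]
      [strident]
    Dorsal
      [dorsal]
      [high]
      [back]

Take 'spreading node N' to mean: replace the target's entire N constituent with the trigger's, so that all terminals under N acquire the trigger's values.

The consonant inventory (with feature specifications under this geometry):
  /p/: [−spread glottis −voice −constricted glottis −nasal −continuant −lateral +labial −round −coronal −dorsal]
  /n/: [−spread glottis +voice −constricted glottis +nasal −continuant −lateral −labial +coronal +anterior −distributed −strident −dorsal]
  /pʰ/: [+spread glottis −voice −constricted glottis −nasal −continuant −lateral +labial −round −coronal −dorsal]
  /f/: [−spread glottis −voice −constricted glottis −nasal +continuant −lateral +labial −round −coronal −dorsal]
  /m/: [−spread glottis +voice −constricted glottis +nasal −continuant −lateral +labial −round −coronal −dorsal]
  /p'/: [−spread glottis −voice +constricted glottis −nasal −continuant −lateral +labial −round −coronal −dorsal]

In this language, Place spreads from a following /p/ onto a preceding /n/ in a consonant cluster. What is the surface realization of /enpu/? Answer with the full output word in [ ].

[empu]

Place immediately or transitively dominates [labial], [round], [coronal], [anterior], [distributed], [strident], [dorsal], [high], [back].
After delinking /n/'s Place and linking /p/'s, the affected terminals become [+labial], [−round], [−coronal], [−dorsal]; [spread glottis], [voice], [constricted glottis], … (outside Place) are retained from /n/.
Among the inventory, only /m/ has exactly this specification, giving the surface form [empu].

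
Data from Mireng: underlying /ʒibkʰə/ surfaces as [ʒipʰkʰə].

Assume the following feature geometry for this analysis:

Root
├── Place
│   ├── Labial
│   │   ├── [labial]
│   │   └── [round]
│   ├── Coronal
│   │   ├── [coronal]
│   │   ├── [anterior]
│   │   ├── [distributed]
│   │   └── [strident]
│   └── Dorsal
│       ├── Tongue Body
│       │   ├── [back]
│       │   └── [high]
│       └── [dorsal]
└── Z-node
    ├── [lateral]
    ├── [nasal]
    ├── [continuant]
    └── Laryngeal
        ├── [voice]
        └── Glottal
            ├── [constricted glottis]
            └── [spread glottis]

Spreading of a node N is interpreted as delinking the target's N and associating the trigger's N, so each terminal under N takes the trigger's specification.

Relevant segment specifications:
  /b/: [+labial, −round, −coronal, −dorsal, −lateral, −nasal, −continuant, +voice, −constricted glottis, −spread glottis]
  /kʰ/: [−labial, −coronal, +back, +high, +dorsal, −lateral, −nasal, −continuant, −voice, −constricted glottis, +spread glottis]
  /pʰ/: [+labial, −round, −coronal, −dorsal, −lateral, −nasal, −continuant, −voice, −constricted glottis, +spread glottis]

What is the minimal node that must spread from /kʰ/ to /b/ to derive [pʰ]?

The alternation /b/ → [pʰ] changes [voice], [spread glottis] and nothing else.
In this geometry the lowest node dominating all of them is Laryngeal: every daughter of Laryngeal dominates only a proper subset, so no lower node suffices.
If Laryngeal spreads, every terminal under it takes /kʰ/'s value, producing [pʰ] as observed.
Features on which the two segments disagree outside Laryngeal, such as [dorsal], [labial], are unchanged — nothing dominating them spread, and Laryngeal is the minimal sufficient constituent.

Laryngeal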